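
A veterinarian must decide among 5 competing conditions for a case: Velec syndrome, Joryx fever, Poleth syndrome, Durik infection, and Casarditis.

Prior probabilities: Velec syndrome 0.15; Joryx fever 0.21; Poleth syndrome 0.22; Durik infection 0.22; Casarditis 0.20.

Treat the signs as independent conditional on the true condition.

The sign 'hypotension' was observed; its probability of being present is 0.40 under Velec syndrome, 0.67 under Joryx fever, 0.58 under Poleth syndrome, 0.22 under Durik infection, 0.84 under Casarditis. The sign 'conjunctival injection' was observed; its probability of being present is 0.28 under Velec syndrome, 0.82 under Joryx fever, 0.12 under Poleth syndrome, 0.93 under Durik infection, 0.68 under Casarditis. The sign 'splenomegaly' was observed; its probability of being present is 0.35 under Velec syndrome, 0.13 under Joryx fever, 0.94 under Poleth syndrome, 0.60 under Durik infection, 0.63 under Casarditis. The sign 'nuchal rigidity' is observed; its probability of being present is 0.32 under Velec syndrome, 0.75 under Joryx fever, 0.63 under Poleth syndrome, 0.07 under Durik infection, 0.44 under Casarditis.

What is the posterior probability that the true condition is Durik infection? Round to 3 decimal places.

Multiply each prior by the joint likelihood of the sign pattern:
  Velec syndrome: 0.15 × 0.40 × 0.28 × 0.35 × 0.32 = 0.0018816
  Joryx fever: 0.21 × 0.67 × 0.82 × 0.13 × 0.75 = 0.011249
  Poleth syndrome: 0.22 × 0.58 × 0.12 × 0.94 × 0.63 = 0.0090678
  Durik infection: 0.22 × 0.22 × 0.93 × 0.60 × 0.07 = 0.0018905
  Casarditis: 0.20 × 0.84 × 0.68 × 0.63 × 0.44 = 0.031667
Marginal likelihood of the evidence = 0.055756.
P(Durik infection | evidence) = 0.0018905 / 0.055756 ≈ 0.034.

0.034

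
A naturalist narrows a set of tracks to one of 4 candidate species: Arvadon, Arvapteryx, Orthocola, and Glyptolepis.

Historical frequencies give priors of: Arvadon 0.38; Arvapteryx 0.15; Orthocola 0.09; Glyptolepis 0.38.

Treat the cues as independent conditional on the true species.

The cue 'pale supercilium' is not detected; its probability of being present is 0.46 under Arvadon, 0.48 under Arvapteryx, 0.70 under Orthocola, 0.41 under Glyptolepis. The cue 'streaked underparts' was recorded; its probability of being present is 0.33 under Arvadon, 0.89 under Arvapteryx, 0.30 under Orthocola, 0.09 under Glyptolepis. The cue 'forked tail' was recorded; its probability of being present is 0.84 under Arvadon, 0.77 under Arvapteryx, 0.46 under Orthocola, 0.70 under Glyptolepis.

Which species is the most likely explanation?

Arvadon

For each hypothesis, the unnormalized posterior weight is prior × product of the cue likelihoods (using 1 − P(present | H) for each absent cue):
  Arvadon: 0.38 × (1 − 0.46) × 0.33 × 0.84 = 0.056881
  Arvapteryx: 0.15 × (1 − 0.48) × 0.89 × 0.77 = 0.053453
  Orthocola: 0.09 × (1 − 0.70) × 0.30 × 0.46 = 0.003726
  Glyptolepis: 0.38 × (1 − 0.41) × 0.09 × 0.70 = 0.014125
The unnormalized weights sum to 0.12819.
P(Arvadon | evidence) ≈ 0.056881 / 0.12819 ≈ 0.444
P(Arvapteryx | evidence) ≈ 0.053453 / 0.12819 ≈ 0.417
P(Orthocola | evidence) ≈ 0.003726 / 0.12819 ≈ 0.029
P(Glyptolepis | evidence) ≈ 0.014125 / 0.12819 ≈ 0.110
The largest is 0.444, so Arvadon is most probable.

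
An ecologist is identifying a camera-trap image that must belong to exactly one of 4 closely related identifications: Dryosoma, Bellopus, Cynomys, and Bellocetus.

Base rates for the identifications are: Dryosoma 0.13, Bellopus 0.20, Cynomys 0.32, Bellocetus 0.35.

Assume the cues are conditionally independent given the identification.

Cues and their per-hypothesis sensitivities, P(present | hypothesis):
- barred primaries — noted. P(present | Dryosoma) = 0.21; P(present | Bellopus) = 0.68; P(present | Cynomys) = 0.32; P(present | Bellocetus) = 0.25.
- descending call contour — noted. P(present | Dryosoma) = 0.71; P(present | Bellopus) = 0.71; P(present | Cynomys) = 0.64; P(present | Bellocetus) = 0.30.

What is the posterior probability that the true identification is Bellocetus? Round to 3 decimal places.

Multiply each prior by the joint likelihood of the cue pattern:
  Dryosoma: 0.13 × 0.21 × 0.71 = 0.019383
  Bellopus: 0.20 × 0.68 × 0.71 = 0.09656
  Cynomys: 0.32 × 0.32 × 0.64 = 0.065536
  Bellocetus: 0.35 × 0.25 × 0.30 = 0.02625
Normalizing constant Z = 0.019383 + 0.09656 + 0.065536 + 0.02625 = 0.20773.
P(Bellocetus | evidence) = 0.02625 / 0.20773 ≈ 0.126.

0.126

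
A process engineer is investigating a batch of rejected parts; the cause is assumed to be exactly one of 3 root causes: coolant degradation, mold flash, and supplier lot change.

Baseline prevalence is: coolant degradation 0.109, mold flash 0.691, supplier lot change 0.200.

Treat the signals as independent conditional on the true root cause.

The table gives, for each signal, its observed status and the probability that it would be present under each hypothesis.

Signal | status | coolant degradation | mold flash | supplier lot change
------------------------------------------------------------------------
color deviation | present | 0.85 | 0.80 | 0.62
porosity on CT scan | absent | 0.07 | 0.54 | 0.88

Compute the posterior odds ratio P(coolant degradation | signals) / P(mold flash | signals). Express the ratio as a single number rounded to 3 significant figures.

Unnormalized posterior weight (prior times the signal likelihoods) for each of the two hypotheses (using 1 − P(present | H) for each absent signal):
  coolant degradation: 0.109 × 0.85 × (1 − 0.07) = 0.086164
  mold flash: 0.691 × 0.80 × (1 − 0.54) = 0.25429
Odds(coolant degradation : mold flash) = 0.086164 / 0.25429 ≈ 0.339.

0.339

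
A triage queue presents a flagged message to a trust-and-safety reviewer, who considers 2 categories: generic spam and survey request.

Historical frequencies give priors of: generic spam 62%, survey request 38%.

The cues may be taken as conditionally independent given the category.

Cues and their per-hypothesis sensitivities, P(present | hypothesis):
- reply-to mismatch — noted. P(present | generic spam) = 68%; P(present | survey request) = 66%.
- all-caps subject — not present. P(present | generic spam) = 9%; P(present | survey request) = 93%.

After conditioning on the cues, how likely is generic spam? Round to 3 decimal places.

For each hypothesis, the unnormalized posterior weight is prior × product of the cue likelihoods (using 1 − P(present | H) for each absent cue):
  generic spam: 0.62 × 0.68 × (1 − 0.09) = 0.38366
  survey request: 0.38 × 0.66 × (1 − 0.93) = 0.017556
Normalizing constant Z = 0.38366 + 0.017556 = 0.40121.
P(generic spam | evidence) = 0.38366 / 0.40121 ≈ 0.956.

0.956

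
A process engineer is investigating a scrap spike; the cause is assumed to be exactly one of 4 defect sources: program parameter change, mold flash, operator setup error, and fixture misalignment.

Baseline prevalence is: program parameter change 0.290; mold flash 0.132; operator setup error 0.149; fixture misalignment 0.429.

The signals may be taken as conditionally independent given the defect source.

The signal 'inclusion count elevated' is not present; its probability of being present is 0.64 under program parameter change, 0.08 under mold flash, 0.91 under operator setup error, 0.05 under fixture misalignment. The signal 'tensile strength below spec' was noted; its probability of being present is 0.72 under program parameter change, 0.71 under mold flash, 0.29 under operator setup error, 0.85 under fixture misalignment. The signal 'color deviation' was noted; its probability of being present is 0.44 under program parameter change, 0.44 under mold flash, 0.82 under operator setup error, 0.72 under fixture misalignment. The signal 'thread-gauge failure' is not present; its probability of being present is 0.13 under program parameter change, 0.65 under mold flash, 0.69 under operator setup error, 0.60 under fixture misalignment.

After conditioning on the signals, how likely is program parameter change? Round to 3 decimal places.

0.201

By Bayes' rule with conditional independence, the unnormalized weight for each hypothesis is prior × ∏ likelihoods (using 1 − P(present | H) for each absent signal):
  program parameter change: 0.290 × (1 − 0.64) × 0.72 × 0.44 × (1 − 0.13) = 0.028774
  mold flash: 0.132 × (1 − 0.08) × 0.71 × 0.44 × (1 − 0.65) = 0.013278
  operator setup error: 0.149 × (1 − 0.91) × 0.29 × 0.82 × (1 − 0.69) = 0.00098856
  fixture misalignment: 0.429 × (1 − 0.05) × 0.85 × 0.72 × (1 − 0.60) = 0.099768
Normalizing constant Z = 0.028774 + 0.013278 + 0.00098856 + 0.099768 = 0.14281.
P(program parameter change | evidence) = 0.028774 / 0.14281 ≈ 0.201.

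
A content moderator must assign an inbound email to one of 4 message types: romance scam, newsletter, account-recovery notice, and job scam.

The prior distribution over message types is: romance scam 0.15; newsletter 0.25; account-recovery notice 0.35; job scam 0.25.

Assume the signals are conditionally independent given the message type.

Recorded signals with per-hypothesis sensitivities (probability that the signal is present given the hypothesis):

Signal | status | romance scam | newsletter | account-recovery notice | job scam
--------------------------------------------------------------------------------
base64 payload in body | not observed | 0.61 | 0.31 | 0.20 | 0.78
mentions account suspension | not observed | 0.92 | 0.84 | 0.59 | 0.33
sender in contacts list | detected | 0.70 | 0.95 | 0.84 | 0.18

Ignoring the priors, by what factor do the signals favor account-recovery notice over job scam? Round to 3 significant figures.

10.4

Take the product of per-signal likelihoods under each hypothesis (using 1 − P(present | H) for each absent signal), then divide.
  account-recovery notice: (1 − 0.20) × (1 − 0.59) × 0.84 = 0.27552
  job scam: (1 − 0.78) × (1 − 0.33) × 0.18 = 0.026532
Bayes factor = 0.27552 / 0.026532 ≈ 10.4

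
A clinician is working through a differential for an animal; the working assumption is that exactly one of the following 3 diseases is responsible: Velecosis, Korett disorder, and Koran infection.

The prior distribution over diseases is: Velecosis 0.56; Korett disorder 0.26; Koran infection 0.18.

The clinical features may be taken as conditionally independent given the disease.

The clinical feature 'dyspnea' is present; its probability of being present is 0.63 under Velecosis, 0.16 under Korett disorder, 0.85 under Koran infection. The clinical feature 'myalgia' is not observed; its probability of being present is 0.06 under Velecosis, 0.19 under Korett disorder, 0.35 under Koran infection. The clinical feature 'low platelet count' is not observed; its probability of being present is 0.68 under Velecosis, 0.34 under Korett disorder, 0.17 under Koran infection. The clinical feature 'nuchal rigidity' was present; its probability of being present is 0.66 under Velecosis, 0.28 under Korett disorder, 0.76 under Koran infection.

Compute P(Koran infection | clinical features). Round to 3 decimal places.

0.451

For each hypothesis, the unnormalized posterior weight is prior × product of the clinical feature likelihoods (using 1 − P(present | H) for each absent clinical feature):
  Velecosis: 0.56 × 0.63 × (1 − 0.06) × (1 − 0.68) × 0.66 = 0.070041
  Korett disorder: 0.26 × 0.16 × (1 − 0.19) × (1 − 0.34) × 0.28 = 0.006227
  Koran infection: 0.18 × 0.85 × (1 − 0.35) × (1 − 0.17) × 0.76 = 0.062733
Normalizing constant Z = 0.070041 + 0.006227 + 0.062733 = 0.139.
P(Koran infection | evidence) = 0.062733 / 0.139 ≈ 0.451.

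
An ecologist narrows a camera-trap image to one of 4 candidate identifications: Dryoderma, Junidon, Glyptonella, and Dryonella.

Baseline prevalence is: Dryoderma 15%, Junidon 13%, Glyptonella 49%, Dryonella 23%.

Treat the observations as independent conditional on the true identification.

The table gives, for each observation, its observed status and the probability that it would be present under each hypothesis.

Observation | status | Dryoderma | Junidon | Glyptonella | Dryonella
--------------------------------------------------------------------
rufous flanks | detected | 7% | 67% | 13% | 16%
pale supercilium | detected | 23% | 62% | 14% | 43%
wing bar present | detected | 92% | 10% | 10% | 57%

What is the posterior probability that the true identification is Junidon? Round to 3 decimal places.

0.308

For each hypothesis, the unnormalized posterior weight is prior × product of the observation likelihoods:
  Dryoderma: 0.15 × 0.07 × 0.23 × 0.92 = 0.0022218
  Junidon: 0.13 × 0.67 × 0.62 × 0.10 = 0.0054002
  Glyptonella: 0.49 × 0.13 × 0.14 × 0.10 = 0.0008918
  Dryonella: 0.23 × 0.16 × 0.43 × 0.57 = 0.0090197
Marginal likelihood of the evidence = 0.017533.
P(Junidon | evidence) = 0.0054002 / 0.017533 ≈ 0.308.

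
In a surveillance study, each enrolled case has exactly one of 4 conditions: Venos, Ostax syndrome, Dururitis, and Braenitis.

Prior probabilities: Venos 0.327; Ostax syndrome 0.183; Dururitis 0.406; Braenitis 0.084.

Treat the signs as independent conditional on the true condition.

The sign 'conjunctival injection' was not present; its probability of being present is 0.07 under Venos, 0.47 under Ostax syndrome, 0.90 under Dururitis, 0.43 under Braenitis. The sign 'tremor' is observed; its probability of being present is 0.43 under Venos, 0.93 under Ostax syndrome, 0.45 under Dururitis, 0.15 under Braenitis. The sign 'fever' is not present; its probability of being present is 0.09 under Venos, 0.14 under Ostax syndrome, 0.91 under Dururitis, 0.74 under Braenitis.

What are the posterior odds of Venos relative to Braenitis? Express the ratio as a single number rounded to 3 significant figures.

63.7

The normalizing constant cancels in an odds ratio, so compute prior × likelihood for the two hypotheses only (using 1 − P(present | H) for each absent sign):
  Venos: 0.327 × (1 − 0.07) × 0.43 × (1 − 0.09) = 0.119
  Braenitis: 0.084 × (1 − 0.43) × 0.15 × (1 − 0.74) = 0.0018673
Posterior odds = 0.119 / 0.0018673 ≈ 63.7.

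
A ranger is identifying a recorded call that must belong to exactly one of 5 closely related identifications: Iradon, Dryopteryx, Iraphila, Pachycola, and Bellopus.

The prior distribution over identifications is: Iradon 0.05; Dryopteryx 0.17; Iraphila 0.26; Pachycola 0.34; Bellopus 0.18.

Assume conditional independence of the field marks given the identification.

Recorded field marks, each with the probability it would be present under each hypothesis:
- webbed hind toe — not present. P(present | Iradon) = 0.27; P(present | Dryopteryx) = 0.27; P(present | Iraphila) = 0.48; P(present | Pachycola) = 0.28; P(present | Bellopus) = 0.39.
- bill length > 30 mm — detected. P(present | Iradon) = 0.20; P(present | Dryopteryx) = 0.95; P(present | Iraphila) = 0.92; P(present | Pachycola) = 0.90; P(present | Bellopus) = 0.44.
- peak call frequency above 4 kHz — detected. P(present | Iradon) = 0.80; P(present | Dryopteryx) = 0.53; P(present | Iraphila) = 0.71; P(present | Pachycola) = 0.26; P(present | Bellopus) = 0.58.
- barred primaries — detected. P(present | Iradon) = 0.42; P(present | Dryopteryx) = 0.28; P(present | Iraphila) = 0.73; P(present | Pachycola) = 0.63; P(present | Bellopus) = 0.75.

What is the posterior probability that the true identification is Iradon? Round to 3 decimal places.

0.017

By Bayes' rule with conditional independence, the unnormalized weight for each hypothesis is prior × ∏ likelihoods (using 1 − P(present | H) for each absent field mark):
  Iradon: 0.05 × (1 − 0.27) × 0.20 × 0.80 × 0.42 = 0.0024528
  Dryopteryx: 0.17 × (1 − 0.27) × 0.95 × 0.53 × 0.28 = 0.017496
  Iraphila: 0.26 × (1 − 0.48) × 0.92 × 0.71 × 0.73 = 0.064468
  Pachycola: 0.34 × (1 − 0.28) × 0.90 × 0.26 × 0.63 = 0.036088
  Bellopus: 0.18 × (1 − 0.39) × 0.44 × 0.58 × 0.75 = 0.021016
The unnormalized weights sum to 0.14152.
P(Iradon | evidence) = 0.0024528 / 0.14152 ≈ 0.017.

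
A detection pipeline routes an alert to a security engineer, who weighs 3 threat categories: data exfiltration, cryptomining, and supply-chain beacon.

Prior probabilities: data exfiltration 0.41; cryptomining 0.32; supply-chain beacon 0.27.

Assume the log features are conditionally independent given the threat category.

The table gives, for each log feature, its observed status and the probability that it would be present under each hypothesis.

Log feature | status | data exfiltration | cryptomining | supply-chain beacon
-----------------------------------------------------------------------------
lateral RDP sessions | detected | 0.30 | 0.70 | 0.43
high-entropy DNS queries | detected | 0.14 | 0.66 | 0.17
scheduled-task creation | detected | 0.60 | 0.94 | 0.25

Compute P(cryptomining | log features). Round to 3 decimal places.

0.901

By Bayes' rule with conditional independence, the unnormalized weight for each hypothesis is prior × ∏ likelihoods:
  data exfiltration: 0.41 × 0.30 × 0.14 × 0.60 = 0.010332
  cryptomining: 0.32 × 0.70 × 0.66 × 0.94 = 0.13897
  supply-chain beacon: 0.27 × 0.43 × 0.17 × 0.25 = 0.0049343
Normalizing constant Z = 0.010332 + 0.13897 + 0.0049343 = 0.15424.
P(cryptomining | evidence) = 0.13897 / 0.15424 ≈ 0.901.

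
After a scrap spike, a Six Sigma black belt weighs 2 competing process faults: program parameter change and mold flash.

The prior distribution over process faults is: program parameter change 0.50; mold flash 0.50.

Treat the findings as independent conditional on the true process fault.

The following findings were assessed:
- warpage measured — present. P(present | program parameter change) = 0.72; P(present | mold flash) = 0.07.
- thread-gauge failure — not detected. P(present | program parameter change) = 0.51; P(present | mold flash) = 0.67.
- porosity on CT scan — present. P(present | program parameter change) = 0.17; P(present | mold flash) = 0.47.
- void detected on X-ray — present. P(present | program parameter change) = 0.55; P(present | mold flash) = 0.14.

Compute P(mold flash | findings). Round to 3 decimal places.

0.044

For each hypothesis, the unnormalized posterior weight is prior × product of the finding likelihoods (using 1 − P(present | H) for each absent finding):
  program parameter change: 0.50 × 0.72 × (1 − 0.51) × 0.17 × 0.55 = 0.016493
  mold flash: 0.50 × 0.07 × (1 − 0.67) × 0.47 × 0.14 = 0.00075999
The unnormalized weights sum to 0.017253.
P(mold flash | evidence) = 0.00075999 / 0.017253 ≈ 0.044.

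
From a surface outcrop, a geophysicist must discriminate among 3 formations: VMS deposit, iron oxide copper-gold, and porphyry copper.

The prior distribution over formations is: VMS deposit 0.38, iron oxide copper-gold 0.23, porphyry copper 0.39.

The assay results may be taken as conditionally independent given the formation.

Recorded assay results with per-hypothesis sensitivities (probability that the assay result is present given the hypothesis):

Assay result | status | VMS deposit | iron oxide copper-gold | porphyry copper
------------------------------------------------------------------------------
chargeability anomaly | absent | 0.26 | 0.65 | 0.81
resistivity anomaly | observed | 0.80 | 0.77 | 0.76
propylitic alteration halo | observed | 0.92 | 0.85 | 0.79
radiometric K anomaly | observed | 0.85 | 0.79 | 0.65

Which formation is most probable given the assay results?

VMS deposit

By Bayes' rule with conditional independence, the unnormalized weight for each hypothesis is prior × ∏ likelihoods (using 1 − P(present | H) for each absent assay result):
  VMS deposit: 0.38 × (1 − 0.26) × 0.80 × 0.92 × 0.85 = 0.17592
  iron oxide copper-gold: 0.23 × (1 − 0.65) × 0.77 × 0.85 × 0.79 = 0.041623
  porphyry copper: 0.39 × (1 − 0.81) × 0.76 × 0.79 × 0.65 = 0.028918
Normalizing constant Z = 0.17592 + 0.041623 + 0.028918 = 0.24646.
P(VMS deposit | evidence) ≈ 0.17592 / 0.24646 ≈ 0.714
P(iron oxide copper-gold | evidence) ≈ 0.041623 / 0.24646 ≈ 0.169
P(porphyry copper | evidence) ≈ 0.028918 / 0.24646 ≈ 0.117
The largest is 0.714, so VMS deposit is most probable.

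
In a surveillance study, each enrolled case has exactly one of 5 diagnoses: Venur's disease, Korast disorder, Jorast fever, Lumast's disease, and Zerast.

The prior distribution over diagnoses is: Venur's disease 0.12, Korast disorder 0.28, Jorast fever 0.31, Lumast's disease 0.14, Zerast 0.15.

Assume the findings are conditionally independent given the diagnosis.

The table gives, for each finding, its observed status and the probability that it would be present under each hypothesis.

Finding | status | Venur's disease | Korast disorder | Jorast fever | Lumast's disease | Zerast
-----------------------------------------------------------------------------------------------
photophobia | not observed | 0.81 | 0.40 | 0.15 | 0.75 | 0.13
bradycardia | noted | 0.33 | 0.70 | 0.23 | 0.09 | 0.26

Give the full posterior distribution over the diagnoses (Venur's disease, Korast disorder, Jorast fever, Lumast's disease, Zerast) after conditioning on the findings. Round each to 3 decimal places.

0.034, 0.528, 0.272, 0.014, 0.152

For each hypothesis, the unnormalized posterior weight is prior × product of the finding likelihoods (using 1 − P(present | H) for each absent finding):
  Venur's disease: 0.12 × (1 − 0.81) × 0.33 = 0.007524
  Korast disorder: 0.28 × (1 − 0.40) × 0.70 = 0.1176
  Jorast fever: 0.31 × (1 − 0.15) × 0.23 = 0.060605
  Lumast's disease: 0.14 × (1 − 0.75) × 0.09 = 0.00315
  Zerast: 0.15 × (1 − 0.13) × 0.26 = 0.03393
The unnormalized weights sum to 0.22281.
P(Venur's disease | evidence) = 0.007524 / 0.22281 ≈ 0.034
P(Korast disorder | evidence) = 0.1176 / 0.22281 ≈ 0.528
P(Jorast fever | evidence) = 0.060605 / 0.22281 ≈ 0.272
P(Lumast's disease | evidence) = 0.00315 / 0.22281 ≈ 0.014
P(Zerast | evidence) = 0.03393 / 0.22281 ≈ 0.152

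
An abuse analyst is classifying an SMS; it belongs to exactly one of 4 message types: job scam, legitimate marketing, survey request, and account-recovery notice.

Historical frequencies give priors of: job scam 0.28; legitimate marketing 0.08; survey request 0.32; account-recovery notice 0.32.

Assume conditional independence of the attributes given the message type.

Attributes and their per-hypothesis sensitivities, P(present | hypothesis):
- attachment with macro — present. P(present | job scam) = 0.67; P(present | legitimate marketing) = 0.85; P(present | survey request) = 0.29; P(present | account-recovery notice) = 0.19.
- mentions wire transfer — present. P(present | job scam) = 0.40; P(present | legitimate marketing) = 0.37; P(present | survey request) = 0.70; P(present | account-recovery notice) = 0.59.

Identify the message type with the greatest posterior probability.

job scam

Multiply each prior by the joint likelihood of the attribute pattern:
  job scam: 0.28 × 0.67 × 0.40 = 0.07504
  legitimate marketing: 0.08 × 0.85 × 0.37 = 0.02516
  survey request: 0.32 × 0.29 × 0.70 = 0.06496
  account-recovery notice: 0.32 × 0.19 × 0.59 = 0.035872
Marginal likelihood of the evidence = 0.20103.
P(job scam | evidence) ≈ 0.07504 / 0.20103 ≈ 0.373
P(legitimate marketing | evidence) ≈ 0.02516 / 0.20103 ≈ 0.125
P(survey request | evidence) ≈ 0.06496 / 0.20103 ≈ 0.323
P(account-recovery notice | evidence) ≈ 0.035872 / 0.20103 ≈ 0.178
The largest is 0.373, so job scam is most probable.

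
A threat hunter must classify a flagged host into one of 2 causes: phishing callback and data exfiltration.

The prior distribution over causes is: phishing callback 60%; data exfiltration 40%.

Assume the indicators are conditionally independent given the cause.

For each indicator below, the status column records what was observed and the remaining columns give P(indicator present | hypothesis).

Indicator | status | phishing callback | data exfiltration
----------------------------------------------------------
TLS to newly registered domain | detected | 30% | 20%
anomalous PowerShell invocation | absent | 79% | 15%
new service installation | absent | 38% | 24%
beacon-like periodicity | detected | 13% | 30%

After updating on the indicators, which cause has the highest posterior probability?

data exfiltration

By Bayes' rule with conditional independence, the unnormalized weight for each hypothesis is prior × ∏ likelihoods (using 1 − P(present | H) for each absent indicator):
  phishing callback: 0.60 × 0.30 × (1 − 0.79) × (1 − 0.38) × 0.13 = 0.0030467
  data exfiltration: 0.40 × 0.20 × (1 − 0.15) × (1 − 0.24) × 0.30 = 0.015504
The unnormalized weights sum to 0.018551.
P(phishing callback | evidence) ≈ 0.0030467 / 0.018551 ≈ 0.164
P(data exfiltration | evidence) ≈ 0.015504 / 0.018551 ≈ 0.836
The largest is 0.836, so data exfiltration is most probable.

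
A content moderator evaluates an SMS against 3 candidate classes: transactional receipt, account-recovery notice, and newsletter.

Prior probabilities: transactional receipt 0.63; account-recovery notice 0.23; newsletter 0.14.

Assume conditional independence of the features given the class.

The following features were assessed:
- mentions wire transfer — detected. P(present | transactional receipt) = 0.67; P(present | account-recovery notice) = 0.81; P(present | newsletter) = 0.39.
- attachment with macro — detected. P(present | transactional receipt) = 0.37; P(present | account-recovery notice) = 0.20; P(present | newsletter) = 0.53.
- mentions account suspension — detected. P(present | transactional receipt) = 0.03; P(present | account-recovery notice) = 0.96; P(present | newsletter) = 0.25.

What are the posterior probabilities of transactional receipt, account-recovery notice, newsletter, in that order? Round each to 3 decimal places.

For each hypothesis, the unnormalized posterior weight is prior × product of the feature likelihoods:
  transactional receipt: 0.63 × 0.67 × 0.37 × 0.03 = 0.0046853
  account-recovery notice: 0.23 × 0.81 × 0.20 × 0.96 = 0.03577
  newsletter: 0.14 × 0.39 × 0.53 × 0.25 = 0.0072345
Marginal likelihood of the evidence = 0.047689.
P(transactional receipt | evidence) = 0.0046853 / 0.047689 ≈ 0.098
P(account-recovery notice | evidence) = 0.03577 / 0.047689 ≈ 0.750
P(newsletter | evidence) = 0.0072345 / 0.047689 ≈ 0.152

0.098, 0.750, 0.152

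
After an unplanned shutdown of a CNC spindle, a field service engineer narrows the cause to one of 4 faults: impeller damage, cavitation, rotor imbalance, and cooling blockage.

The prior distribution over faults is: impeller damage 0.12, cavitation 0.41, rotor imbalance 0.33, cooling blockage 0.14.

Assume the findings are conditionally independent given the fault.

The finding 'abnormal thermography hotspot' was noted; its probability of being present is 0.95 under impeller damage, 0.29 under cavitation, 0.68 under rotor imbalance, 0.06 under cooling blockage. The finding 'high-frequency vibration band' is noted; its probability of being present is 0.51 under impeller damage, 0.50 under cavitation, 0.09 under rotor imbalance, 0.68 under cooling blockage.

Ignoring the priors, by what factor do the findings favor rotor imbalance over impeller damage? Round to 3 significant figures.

0.126

Take the product of per-finding likelihoods under each hypothesis, then divide.
  rotor imbalance: 0.68 × 0.09 = 0.0612
  impeller damage: 0.95 × 0.51 = 0.4845
Bayes factor = 0.0612 / 0.4845 ≈ 0.126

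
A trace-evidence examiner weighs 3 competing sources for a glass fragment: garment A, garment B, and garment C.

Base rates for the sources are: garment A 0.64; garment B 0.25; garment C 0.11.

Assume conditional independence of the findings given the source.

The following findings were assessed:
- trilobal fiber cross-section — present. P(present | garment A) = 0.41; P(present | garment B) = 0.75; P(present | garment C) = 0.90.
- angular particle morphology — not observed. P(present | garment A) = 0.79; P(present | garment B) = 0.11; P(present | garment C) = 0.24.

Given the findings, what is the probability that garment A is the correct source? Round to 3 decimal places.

By Bayes' rule with conditional independence, the unnormalized weight for each hypothesis is prior × ∏ likelihoods (using 1 − P(present | H) for each absent finding):
  garment A: 0.64 × 0.41 × (1 − 0.79) = 0.055104
  garment B: 0.25 × 0.75 × (1 − 0.11) = 0.16687
  garment C: 0.11 × 0.90 × (1 − 0.24) = 0.07524
Marginal likelihood of the evidence = 0.29722.
P(garment A | evidence) = 0.055104 / 0.29722 ≈ 0.185.

0.185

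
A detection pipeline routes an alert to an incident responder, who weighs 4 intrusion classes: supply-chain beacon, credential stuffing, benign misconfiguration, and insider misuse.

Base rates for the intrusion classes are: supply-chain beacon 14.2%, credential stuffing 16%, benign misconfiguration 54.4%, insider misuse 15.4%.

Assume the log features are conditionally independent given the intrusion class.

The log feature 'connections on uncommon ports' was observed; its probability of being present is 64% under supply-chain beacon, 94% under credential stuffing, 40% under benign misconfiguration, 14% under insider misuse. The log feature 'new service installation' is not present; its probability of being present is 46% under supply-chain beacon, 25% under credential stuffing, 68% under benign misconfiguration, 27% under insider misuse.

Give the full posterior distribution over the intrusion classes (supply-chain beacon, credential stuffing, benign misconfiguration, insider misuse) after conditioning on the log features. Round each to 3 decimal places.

Multiply each prior by the joint likelihood of the log feature pattern (using 1 − P(present | H) for each absent log feature):
  supply-chain beacon: 0.142 × 0.64 × (1 − 0.46) = 0.049075
  credential stuffing: 0.160 × 0.94 × (1 − 0.25) = 0.1128
  benign misconfiguration: 0.544 × 0.40 × (1 − 0.68) = 0.069632
  insider misuse: 0.154 × 0.14 × (1 − 0.27) = 0.015739
Normalizing constant Z = 0.049075 + 0.1128 + 0.069632 + 0.015739 = 0.24725.
P(supply-chain beacon | evidence) = 0.049075 / 0.24725 ≈ 0.198
P(credential stuffing | evidence) = 0.1128 / 0.24725 ≈ 0.456
P(benign misconfiguration | evidence) = 0.069632 / 0.24725 ≈ 0.282
P(insider misuse | evidence) = 0.015739 / 0.24725 ≈ 0.064

0.198, 0.456, 0.282, 0.064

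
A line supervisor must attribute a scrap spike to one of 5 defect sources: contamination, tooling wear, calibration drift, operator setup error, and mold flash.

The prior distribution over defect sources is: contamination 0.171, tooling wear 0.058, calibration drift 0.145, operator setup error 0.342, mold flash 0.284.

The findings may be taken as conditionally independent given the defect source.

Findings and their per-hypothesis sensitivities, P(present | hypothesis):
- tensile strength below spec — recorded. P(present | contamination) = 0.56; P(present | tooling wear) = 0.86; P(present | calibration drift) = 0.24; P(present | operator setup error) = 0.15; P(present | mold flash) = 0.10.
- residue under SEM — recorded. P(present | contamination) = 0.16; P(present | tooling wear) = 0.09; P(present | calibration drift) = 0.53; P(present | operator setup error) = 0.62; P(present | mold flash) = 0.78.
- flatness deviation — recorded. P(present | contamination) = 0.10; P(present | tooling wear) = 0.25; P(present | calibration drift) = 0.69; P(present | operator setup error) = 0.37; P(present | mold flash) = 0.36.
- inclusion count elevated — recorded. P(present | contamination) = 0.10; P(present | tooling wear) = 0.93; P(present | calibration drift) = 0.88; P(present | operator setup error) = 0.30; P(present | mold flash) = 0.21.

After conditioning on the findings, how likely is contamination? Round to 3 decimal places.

Multiply each prior by the joint likelihood of the evidence pattern:
  contamination: 0.171 × 0.56 × 0.16 × 0.10 × 0.10 = 0.00015322
  tooling wear: 0.058 × 0.86 × 0.09 × 0.25 × 0.93 = 0.0010437
  calibration drift: 0.145 × 0.24 × 0.53 × 0.69 × 0.88 = 0.011199
  operator setup error: 0.342 × 0.15 × 0.62 × 0.37 × 0.30 = 0.0035305
  mold flash: 0.284 × 0.10 × 0.78 × 0.36 × 0.21 = 0.0016747
Marginal likelihood of the evidence = 0.017601.
P(contamination | evidence) = 0.00015322 / 0.017601 ≈ 0.009.

0.009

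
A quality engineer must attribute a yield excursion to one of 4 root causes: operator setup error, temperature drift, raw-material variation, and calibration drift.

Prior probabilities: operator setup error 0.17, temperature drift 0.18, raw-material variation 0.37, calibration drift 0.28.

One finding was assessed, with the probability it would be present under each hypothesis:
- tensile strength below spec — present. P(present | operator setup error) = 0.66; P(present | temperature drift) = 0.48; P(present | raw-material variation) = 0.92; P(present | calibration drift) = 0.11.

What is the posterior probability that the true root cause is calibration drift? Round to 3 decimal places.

Multiply each prior by the likelihood of the finding:
  operator setup error: 0.17 × 0.66 = 0.1122
  temperature drift: 0.18 × 0.48 = 0.0864
  raw-material variation: 0.37 × 0.92 = 0.3404
  calibration drift: 0.28 × 0.11 = 0.0308
Normalizing constant Z = 0.1122 + 0.0864 + 0.3404 + 0.0308 = 0.5698.
P(calibration drift | evidence) = 0.0308 / 0.5698 ≈ 0.054.

0.054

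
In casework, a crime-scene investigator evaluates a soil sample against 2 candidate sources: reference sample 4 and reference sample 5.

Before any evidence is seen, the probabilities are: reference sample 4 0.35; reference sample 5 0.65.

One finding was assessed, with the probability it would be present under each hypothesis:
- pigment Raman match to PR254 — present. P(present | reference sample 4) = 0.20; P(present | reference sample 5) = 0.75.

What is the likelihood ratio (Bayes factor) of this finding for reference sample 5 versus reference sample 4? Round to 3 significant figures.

3.75

Likelihood of this finding under each hypothesis:
  reference sample 5: 0.75
  reference sample 4: 0.2
Bayes factor = 0.75 / 0.2 ≈ 3.75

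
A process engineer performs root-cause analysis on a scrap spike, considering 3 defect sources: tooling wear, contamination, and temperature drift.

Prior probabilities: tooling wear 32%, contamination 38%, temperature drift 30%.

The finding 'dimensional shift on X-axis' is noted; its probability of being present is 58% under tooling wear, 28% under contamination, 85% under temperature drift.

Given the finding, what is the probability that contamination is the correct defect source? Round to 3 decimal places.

For each hypothesis, the unnormalized posterior weight is prior × likelihood:
  tooling wear: 0.32 × 0.58 = 0.1856
  contamination: 0.38 × 0.28 = 0.1064
  temperature drift: 0.30 × 0.85 = 0.255
Marginal likelihood of the evidence = 0.547.
P(contamination | evidence) = 0.1064 / 0.547 ≈ 0.195.

0.195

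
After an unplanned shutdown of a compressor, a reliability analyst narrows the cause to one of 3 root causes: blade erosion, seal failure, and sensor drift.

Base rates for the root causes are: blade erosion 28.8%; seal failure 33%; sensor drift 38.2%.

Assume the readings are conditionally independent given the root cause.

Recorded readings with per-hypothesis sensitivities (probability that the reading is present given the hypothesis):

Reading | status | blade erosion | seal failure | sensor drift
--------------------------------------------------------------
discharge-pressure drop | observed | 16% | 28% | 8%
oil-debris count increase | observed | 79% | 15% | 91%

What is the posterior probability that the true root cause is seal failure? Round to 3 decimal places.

By Bayes' rule with conditional independence, the unnormalized weight for each hypothesis is prior × ∏ likelihoods:
  blade erosion: 0.288 × 0.16 × 0.79 = 0.036403
  seal failure: 0.330 × 0.28 × 0.15 = 0.01386
  sensor drift: 0.382 × 0.08 × 0.91 = 0.02781
Marginal likelihood of the evidence = 0.078073.
P(seal failure | evidence) = 0.01386 / 0.078073 ≈ 0.178.

0.178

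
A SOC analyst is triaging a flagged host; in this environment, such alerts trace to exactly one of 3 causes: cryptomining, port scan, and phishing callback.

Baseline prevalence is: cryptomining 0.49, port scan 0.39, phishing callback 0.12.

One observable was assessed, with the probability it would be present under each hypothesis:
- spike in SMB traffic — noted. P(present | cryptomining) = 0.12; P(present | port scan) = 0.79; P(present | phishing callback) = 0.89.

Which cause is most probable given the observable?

port scan

For each hypothesis, the unnormalized posterior weight is prior × likelihood:
  cryptomining: 0.49 × 0.12 = 0.0588
  port scan: 0.39 × 0.79 = 0.3081
  phishing callback: 0.12 × 0.89 = 0.1068
Marginal likelihood of the evidence = 0.4737.
P(cryptomining | evidence) ≈ 0.0588 / 0.4737 ≈ 0.124
P(port scan | evidence) ≈ 0.3081 / 0.4737 ≈ 0.650
P(phishing callback | evidence) ≈ 0.1068 / 0.4737 ≈ 0.225
The largest is 0.650, so port scan is most probable.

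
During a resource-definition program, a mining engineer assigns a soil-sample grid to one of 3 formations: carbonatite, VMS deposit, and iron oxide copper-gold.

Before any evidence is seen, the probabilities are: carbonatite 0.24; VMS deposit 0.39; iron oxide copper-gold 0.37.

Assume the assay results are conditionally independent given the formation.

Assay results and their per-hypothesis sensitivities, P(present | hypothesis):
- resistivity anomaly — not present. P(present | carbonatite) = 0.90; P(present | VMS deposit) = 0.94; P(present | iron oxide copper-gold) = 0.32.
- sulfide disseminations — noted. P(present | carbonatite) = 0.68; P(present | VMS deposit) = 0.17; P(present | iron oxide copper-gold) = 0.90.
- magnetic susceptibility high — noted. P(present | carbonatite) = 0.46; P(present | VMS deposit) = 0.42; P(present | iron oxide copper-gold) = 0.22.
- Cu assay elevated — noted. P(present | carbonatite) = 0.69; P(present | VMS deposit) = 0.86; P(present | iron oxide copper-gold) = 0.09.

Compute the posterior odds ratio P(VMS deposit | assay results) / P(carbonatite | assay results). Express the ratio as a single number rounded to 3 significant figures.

Posterior odds equal prior odds times the likelihood ratio; only the two competing hypotheses matter (using 1 − P(present | H) for each absent assay result).
  VMS deposit: 0.39 × (1 − 0.94) × 0.17 × 0.42 × 0.86 = 0.0014369
  carbonatite: 0.24 × (1 − 0.90) × 0.68 × 0.46 × 0.69 = 0.00518
Odds(VMS deposit : carbonatite) = 0.0014369 / 0.00518 ≈ 0.277.

0.277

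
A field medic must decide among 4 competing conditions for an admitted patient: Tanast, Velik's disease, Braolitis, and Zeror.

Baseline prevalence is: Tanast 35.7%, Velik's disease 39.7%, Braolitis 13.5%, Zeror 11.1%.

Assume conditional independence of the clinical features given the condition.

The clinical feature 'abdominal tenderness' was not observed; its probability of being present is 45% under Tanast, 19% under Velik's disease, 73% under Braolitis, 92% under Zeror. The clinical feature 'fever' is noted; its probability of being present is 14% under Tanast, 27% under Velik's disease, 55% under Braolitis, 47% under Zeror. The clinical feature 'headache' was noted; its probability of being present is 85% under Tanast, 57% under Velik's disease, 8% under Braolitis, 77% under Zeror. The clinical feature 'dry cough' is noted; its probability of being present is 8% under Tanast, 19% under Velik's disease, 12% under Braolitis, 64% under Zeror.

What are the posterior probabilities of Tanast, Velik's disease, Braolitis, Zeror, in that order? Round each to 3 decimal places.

0.138, 0.695, 0.014, 0.152

By Bayes' rule with conditional independence, the unnormalized weight for each hypothesis is prior × ∏ likelihoods (using 1 − P(present | H) for each absent clinical feature):
  Tanast: 0.357 × (1 − 0.45) × 0.14 × 0.85 × 0.08 = 0.0018693
  Velik's disease: 0.397 × (1 − 0.19) × 0.27 × 0.57 × 0.19 = 0.009403
  Braolitis: 0.135 × (1 − 0.73) × 0.55 × 0.08 × 0.12 = 0.00019246
  Zeror: 0.111 × (1 − 0.92) × 0.47 × 0.77 × 0.64 = 0.0020568
Normalizing constant Z = 0.0018693 + 0.009403 + 0.00019246 + 0.0020568 = 0.013521.
P(Tanast | evidence) = 0.0018693 / 0.013521 ≈ 0.138
P(Velik's disease | evidence) = 0.009403 / 0.013521 ≈ 0.695
P(Braolitis | evidence) = 0.00019246 / 0.013521 ≈ 0.014
P(Zeror | evidence) = 0.0020568 / 0.013521 ≈ 0.152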